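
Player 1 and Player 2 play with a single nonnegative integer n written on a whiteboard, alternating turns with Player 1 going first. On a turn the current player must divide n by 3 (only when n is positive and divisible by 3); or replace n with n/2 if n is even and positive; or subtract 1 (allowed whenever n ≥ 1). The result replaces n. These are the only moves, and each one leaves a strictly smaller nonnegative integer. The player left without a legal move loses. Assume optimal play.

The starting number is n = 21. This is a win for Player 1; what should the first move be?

Move to 7.

Label each position W (a win for the player to move) or L (a loss). A position with no legal move is L; any other position is W exactly when some move reaches an L, and L when every move reaches a W.
n=0: no move → L
n=1: reaches L-position 0 → W
n=2: only reaches 1(W), which is W → L
n=3: reaches L-position 2 → W
n=4: reaches L-position 2 → W
n=5: only reaches 4(W), which is W → L
n=6: reaches L-position 2 → W
n=7: only reaches 6(W), which is W → L
n=8: reaches L-position 7 → W
n=9: only reaches 3(W), 8(W), all W → L
n=10: reaches L-position 5 → W
n=11: only reaches 10(W), which is W → L
n=12: reaches L-position 11 → W
n=13: only reaches 12(W), which is W → L
n=14: reaches L-position 7 → W
n=15: reaches L-position 5 → W
n=16: only reaches 8(W), 15(W), all W → L
n=17: reaches L-position 16 → W
n=18: reaches L-position 9 → W
n=19: only reaches 18(W), which is W → L
n=20: reaches L-position 19 → W
n=21: reaches L-position 7 → W
From 21, the L positions reachable in one move are: 7.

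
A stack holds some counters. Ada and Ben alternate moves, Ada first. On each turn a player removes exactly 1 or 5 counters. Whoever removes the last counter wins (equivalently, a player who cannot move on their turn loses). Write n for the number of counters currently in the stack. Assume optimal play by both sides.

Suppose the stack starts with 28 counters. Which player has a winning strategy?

Ben wins.

Work bottom-up. With no move the player to move loses. Otherwise the position is W if at least one move leads to an L position for the opponent, and L if every move leads to a W.
n=0: no move → L
n=1: W (go to 0, an L position)
n=2: L (sole option 1(W) is W)
n=3: W (go to 2, an L position)
n=4: L (sole option 3(W) is W)
n=5: W (go to 4, an L position)
n=6: L (options 5(W), 1(W) are all W)
n=7: W (go to 6, an L position)
n=8: L (options 7(W), 3(W) are all W)
n=9: W (go to 8, an L position)
n=10: L (options 9(W), 5(W) are all W)
n=11: W (go to 10, an L position)
n=12: L (options 11(W), 7(W) are all W)
n=13: W (go to 12, an L position)
n=14: L (options 13(W), 9(W) are all W)
n=15: W (go to 14, an L position)
n=16: L (options 15(W), 11(W) are all W)
n=17: W (go to 16, an L position)
n=18: L (options 17(W), 13(W) are all W)
n=19: W (go to 18, an L position)
n=20: L (options 19(W), 15(W) are all W)
n=21: W (go to 20, an L position)
n=22: L (options 21(W), 17(W) are all W)
n=23: W (go to 22, an L position)
n=24: L (options 23(W), 19(W) are all W)
n=25: W (go to 24, an L position)
n=26: L (options 25(W), 21(W) are all W)
n=27: W (go to 26, an L position)
n=28: L (options 27(W), 23(W) are all W)
The starting position 28 is L: whatever Ada does, the opponent receives a W position.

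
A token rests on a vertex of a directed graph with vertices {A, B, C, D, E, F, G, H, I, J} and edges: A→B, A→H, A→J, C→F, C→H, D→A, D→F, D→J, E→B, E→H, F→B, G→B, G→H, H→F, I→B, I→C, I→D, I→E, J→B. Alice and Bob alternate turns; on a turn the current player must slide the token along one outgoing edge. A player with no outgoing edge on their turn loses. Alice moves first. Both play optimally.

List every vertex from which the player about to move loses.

Positions with no move are L. A position that does have a move is losing for the player to move precisely when every available move leads to a winning position for the opponent. Fill in the labels:
Every edge goes from a vertex to one that appears earlier in the order B, F, H, G, J, E, A, C, D, I, so processing vertices in that order labels each vertex after all of its successors.
B: no outgoing edge → L
F: W (go to B, an L position)
H: L (sole option F(W) is W)
G: W (go to H, an L position)
J: W (go to B, an L position)
E: W (go to H, an L position)
A: W (go to H, an L position)
C: W (go to H, an L position)
D: L (options A(W), J(W), F(W) are all W)
I: W (go to D, an L position)
Reading off the rows marked L gives the requested list; there are 3 such vertices.

B, D, H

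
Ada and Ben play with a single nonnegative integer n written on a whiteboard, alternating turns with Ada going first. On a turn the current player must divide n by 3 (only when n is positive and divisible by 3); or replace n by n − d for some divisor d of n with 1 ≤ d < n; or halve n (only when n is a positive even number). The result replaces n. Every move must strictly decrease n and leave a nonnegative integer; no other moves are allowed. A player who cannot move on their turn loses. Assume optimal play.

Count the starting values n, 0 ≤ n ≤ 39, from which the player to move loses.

Work bottom-up. With no move the player to move loses. Otherwise the position is W if at least one move leads to an L position for the opponent, and L if every move leads to a W.
n=0: no move → L
n=1: no move → L
n=2: W (go to 1, an L position)
n=3: W (go to 1, an L position)
n=4: L (options 2(W), 3(W) are all W)
n=5: W (go to 4, an L position)
n=6: W (go to 4, an L position)
n=7: L (sole option 6(W) is W)
n=8: W (go to 4, an L position)
n=9: L (options 3(W), 6(W), 8(W) are all W)
n=10: W (go to 9, an L position)
n=11: L (sole option 10(W) is W)
n=12: W (go to 4, an L position)
n=13: L (sole option 12(W) is W)
n=14: W (go to 7, an L position)
n=15: L (options 5(W), 10(W), 12(W), 14(W) are all W)
n=16: W (go to 15, an L position)
n=17: L (sole option 16(W) is W)
n=18: W (go to 9, an L position)
n=19: L (sole option 18(W) is W)
n=20: W (go to 15, an L position)
n=21: W (go to 7, an L position)
n=22: W (go to 11, an L position)
n=23: L (sole option 22(W) is W)
n=24: W (go to 23, an L position)
n=25: L (options 20(W), 24(W) are all W)
n=26: W (go to 13, an L position)
n=27: W (go to 9, an L position)
n=28: L (options 14(W), 21(W), 24(W), 26(W), 27(W) are all W)
n=29: W (go to 28, an L position)
n=30: W (go to 15, an L position)
n=31: L (sole option 30(W) is W)
n=32: W (go to 28, an L position)
n=33: W (go to 11, an L position)
n=34: W (go to 17, an L position)
n=35: W (go to 28, an L position)
n=36: L (options 12(W), 18(W), 24(W), 27(W), 30(W), 32(W), 33(W), 34(W), 35(W) are all W)
n=37: W (go to 36, an L position)
n=38: W (go to 19, an L position)
n=39: W (go to 13, an L position)
L entries with 0 ≤ n ≤ 39: n = 0, 1, 4, 7, 9, 11, 13, 15, 17, 19, 23, 25, 28, 31, 36; that makes 15.

15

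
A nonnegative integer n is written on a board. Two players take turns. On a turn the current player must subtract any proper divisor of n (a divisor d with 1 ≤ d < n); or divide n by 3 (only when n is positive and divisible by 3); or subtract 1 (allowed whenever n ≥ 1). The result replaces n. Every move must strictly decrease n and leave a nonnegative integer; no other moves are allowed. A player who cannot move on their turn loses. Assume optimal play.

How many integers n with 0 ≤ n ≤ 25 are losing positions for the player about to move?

Build the W/L table. Terminal = L. A non-terminal position is W if it has a move to some L; otherwise it is L.
n=0: no move → L
n=1: can move to 0, which is L ⇒ W
n=2: the only move is to 1(W), a W ⇒ L
n=3: can move to 2, which is L ⇒ W
n=4: can move to 2, which is L ⇒ W
n=5: the only move is to 4(W), a W ⇒ L
n=6: can move to 2, which is L ⇒ W
n=7: the only move is to 6(W), a W ⇒ L
n=8: can move to 7, which is L ⇒ W
n=9: moves to 3(W), 6(W), 8(W); every one is W ⇒ L
n=10: can move to 5, which is L ⇒ W
n=11: the only move is to 10(W), a W ⇒ L
n=12: can move to 9, which is L ⇒ W
n=13: the only move is to 12(W), a W ⇒ L
n=14: can move to 7, which is L ⇒ W
n=15: can move to 5, which is L ⇒ W
n=16: moves to 8(W), 12(W), 14(W), 15(W); every one is W ⇒ L
n=17: can move to 16, which is L ⇒ W
n=18: can move to 9, which is L ⇒ W
n=19: the only move is to 18(W), a W ⇒ L
n=20: can move to 16, which is L ⇒ W
n=21: can move to 7, which is L ⇒ W
n=22: can move to 11, which is L ⇒ W
n=23: the only move is to 22(W), a W ⇒ L
n=24: can move to 16, which is L ⇒ W
n=25: moves to 20(W), 24(W); every one is W ⇒ L
L entries with 0 ≤ n ≤ 25: n = 0, 2, 5, 7, 9, 11, 13, 16, 19, 23, 25; that makes 11.

11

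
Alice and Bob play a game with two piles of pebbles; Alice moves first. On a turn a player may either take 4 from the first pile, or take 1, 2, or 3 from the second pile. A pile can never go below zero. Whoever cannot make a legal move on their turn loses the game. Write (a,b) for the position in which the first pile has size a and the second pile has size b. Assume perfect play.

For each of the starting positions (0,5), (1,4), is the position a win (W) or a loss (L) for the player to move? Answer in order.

Work bottom-up. With no move the player to move loses. Otherwise the position is W if at least one move leads to an L position for the opponent, and L if every move leads to a W.
No move ever increases a pile, so every position that can arise here has a ≤ 1 and b ≤ 5; it is enough to label the cells with 0 ≤ a ≤ 1 and 0 ≤ b ≤ 5.
Every move lowers a or b (never raises either), so fill the grid row by row in increasing a, and left to right within a row: each cell's successors are then already labelled.
      b=0  b=1  b=2  b=3  b=4  b=5
a=0:    L    W    W    W    L    W
a=1:    L    W    W    W    L    W
Cells with no legal move (terminal, hence L): (0,0), (1,0).
The remaining L cells, each justified by listing all of its moves:
(0,4): L (options (0,3)(W), (0,2)(W), (0,1)(W) are all W)
(1,4): L (options (1,3)(W), (1,2)(W), (1,1)(W) are all W)
Every other cell has at least one move into one of the L cells above, so it is W.
(0,5): the move to (0,4) reaches an L cell, so W
(1,4): one of the L cells justified above, so L

(0,5): W, (1,4): L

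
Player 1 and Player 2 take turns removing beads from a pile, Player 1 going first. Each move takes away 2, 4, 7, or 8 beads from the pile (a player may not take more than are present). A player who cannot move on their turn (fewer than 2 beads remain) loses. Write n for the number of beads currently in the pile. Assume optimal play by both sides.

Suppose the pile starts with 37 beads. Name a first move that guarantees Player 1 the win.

Remove 4, leaving 33.

Use the standard recursion: the mover loses at a terminal position; elsewhere, the mover wins exactly when some move hands the opponent an L position.
n=0: no move → L
n=1: no move → L
n=2: W (go to 0, an L position)
n=3: W (go to 1, an L position)
n=4: W (go to 0, an L position)
n=5: W (go to 1, an L position)
n=6: L (options 4(W), 2(W) are all W)
n=7: W (go to 0, an L position)
n=8: W (go to 6, an L position)
n=9: W (go to 1, an L position)
n=10: W (go to 6, an L position)
n=11: L (options 9(W), 7(W), 4(W), 3(W) are all W)
n=12: L (options 10(W), 8(W), 5(W), 4(W) are all W)
n=13: W (go to 11, an L position)
n=14: W (go to 12, an L position)
n=15: W (go to 11, an L position)
n=16: W (go to 12, an L position)
n=17: L (options 15(W), 13(W), 10(W), 9(W) are all W)
n=18: W (go to 11, an L position)
n=19: W (go to 17, an L position)
n=20: W (go to 12, an L position)
n=21: W (go to 17, an L position)
n=22: L (options 20(W), 18(W), 15(W), 14(W) are all W)
n=23: L (options 21(W), 19(W), 16(W), 15(W) are all W)
n=24: W (go to 22, an L position)
n=25: W (go to 23, an L position)
n=26: W (go to 22, an L position)
n=27: W (go to 23, an L position)
n=28: L (options 26(W), 24(W), 21(W), 20(W) are all W)
n=29: W (go to 22, an L position)
n=30: W (go to 28, an L position)
n=31: W (go to 23, an L position)
n=32: W (go to 28, an L position)
n=33: L (options 31(W), 29(W), 26(W), 25(W) are all W)
n=34: L (options 32(W), 30(W), 27(W), 26(W) are all W)
n=35: W (go to 33, an L position)
n=36: W (go to 34, an L position)
n=37: W (go to 33, an L position)
From 37, the L positions reachable in one move are: 33.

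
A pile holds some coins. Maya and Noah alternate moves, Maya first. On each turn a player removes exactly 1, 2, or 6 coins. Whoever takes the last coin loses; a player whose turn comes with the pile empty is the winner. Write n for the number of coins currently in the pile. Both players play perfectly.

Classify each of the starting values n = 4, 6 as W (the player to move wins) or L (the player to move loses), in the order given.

Build the W/L table. Terminal = W. A non-terminal position is W if it has a move to some L; otherwise it is L.
n=0: no move; the opponent has just taken the last coin and therefore loses → W
n=1: only reaches 0(W), which is W → L
n=2: reaches L-position 1 → W
n=3: reaches L-position 1 → W
n=4: only reaches 3(W), 2(W), all W → L
n=5: reaches L-position 4 → W
n=6: reaches L-position 4 → W

4: L, 6: W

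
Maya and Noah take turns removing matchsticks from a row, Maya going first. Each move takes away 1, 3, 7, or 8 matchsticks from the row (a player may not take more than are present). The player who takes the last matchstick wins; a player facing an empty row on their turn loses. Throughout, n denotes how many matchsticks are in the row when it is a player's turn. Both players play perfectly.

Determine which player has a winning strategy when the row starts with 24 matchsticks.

Maya wins.

Positions with no move are L. A position that does have a move is losing for the player to move precisely when every available move leads to a winning position for the opponent. Fill in the labels:
n=0: no move → L
n=1: W (go to 0, an L position)
n=2: L (sole option 1(W) is W)
n=3: W (go to 2, an L position)
n=4: L (options 3(W), 1(W) are all W)
n=5: W (go to 4, an L position)
n=6: L (options 5(W), 3(W) are all W)
n=7: W (go to 6, an L position)
n=8: W (go to 0, an L position)
n=9: W (go to 6, an L position)
n=10: W (go to 2, an L position)
n=11: W (go to 4, an L position)
n=12: W (go to 4, an L position)
n=13: W (go to 6, an L position)
n=14: W (go to 6, an L position)
n=15: L (options 14(W), 12(W), 8(W), 7(W) are all W)
n=16: W (go to 15, an L position)
n=17: L (options 16(W), 14(W), 10(W), 9(W) are all W)
n=18: W (go to 17, an L position)
n=19: L (options 18(W), 16(W), 12(W), 11(W) are all W)
n=20: W (go to 19, an L position)
n=21: L (options 20(W), 18(W), 14(W), 13(W) are all W)
n=22: W (go to 21, an L position)
n=23: W (go to 15, an L position)
n=24: W (go to 21, an L position)
From 24 Maya can remove 3, leaving 21, reaching an L position.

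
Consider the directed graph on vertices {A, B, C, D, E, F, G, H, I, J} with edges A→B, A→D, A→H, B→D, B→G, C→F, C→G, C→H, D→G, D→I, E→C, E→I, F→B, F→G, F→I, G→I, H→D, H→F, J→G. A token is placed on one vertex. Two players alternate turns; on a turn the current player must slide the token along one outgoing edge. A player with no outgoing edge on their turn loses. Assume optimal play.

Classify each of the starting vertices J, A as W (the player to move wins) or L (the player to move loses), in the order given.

J: L, A: W

Build the W/L table. Terminal = L. A non-terminal position is W if it has a move to some L; otherwise it is L.
Every edge goes from a vertex to one that appears earlier in the order I, G, D, B, F, H, A, C, J, E, so processing vertices in that order labels each vertex after all of its successors.
I: no outgoing edge → L
G: →I(L), so W
D: →I(L), so W
B: →D(W), G(W) — all W, so L
F: →B(L), so W
H: →F(W), D(W) — all W, so L
A: →H(L), so W
C: →H(L), so W
J: →G(W) only, which is W, so L
E: →I(L), so W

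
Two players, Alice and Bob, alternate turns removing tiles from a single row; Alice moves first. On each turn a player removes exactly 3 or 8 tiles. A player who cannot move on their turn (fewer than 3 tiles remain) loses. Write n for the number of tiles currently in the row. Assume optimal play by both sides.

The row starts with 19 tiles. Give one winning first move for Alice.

Build the W/L table. Terminal = L. A non-terminal position is W if it has a move to some L; otherwise it is L.
n=0: no move → L
n=1: no move → L
n=2: no move → L
n=3: →0(L), so W
n=4: →1(L), so W
n=5: →2(L), so W
n=6: →3(W) only, which is W, so L
n=7: →4(W) only, which is W, so L
n=8: →0(L), so W
n=9: →6(L), so W
n=10: →7(L), so W
n=11: →8(W), 3(W) — all W, so L
n=12: →9(W), 4(W) — all W, so L
n=13: →10(W), 5(W) — all W, so L
n=14: →11(L), so W
n=15: →12(L), so W
n=16: →13(L), so W
n=17: →14(W), 9(W) — all W, so L
n=18: →15(W), 10(W) — all W, so L
n=19: →11(L), so W
From 19, the L positions reachable in one move are: 11.

Remove 8, leaving 11.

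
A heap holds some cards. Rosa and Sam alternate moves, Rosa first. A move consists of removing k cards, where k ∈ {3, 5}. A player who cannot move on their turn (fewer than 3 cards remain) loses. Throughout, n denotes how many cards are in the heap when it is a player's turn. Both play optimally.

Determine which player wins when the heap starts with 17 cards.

Sam wins.

Positions with no move are L. A position that does have a move is losing for the player to move precisely when every available move leads to a winning position for the opponent. Fill in the labels:
n=0: no move → L
n=1: no move → L
n=2: no move → L
n=3: W (go to 0, an L position)
n=4: W (go to 1, an L position)
n=5: W (go to 2, an L position)
n=6: W (go to 1, an L position)
n=7: W (go to 2, an L position)
n=8: L (options 5(W), 3(W) are all W)
n=9: L (options 6(W), 4(W) are all W)
n=10: L (options 7(W), 5(W) are all W)
n=11: W (go to 8, an L position)
n=12: W (go to 9, an L position)
n=13: W (go to 10, an L position)
n=14: W (go to 9, an L position)
n=15: W (go to 10, an L position)
n=16: L (options 13(W), 11(W) are all W)
n=17: L (options 14(W), 12(W) are all W)
The starting position 17 is L: whatever Rosa does, the opponent receives a W position.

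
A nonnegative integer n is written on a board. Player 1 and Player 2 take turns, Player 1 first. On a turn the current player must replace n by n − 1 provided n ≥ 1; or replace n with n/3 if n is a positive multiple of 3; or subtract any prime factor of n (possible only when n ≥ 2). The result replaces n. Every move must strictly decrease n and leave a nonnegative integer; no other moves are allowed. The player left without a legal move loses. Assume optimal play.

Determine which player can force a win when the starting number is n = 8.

Player 2 wins.

Label each position W (a win for the player to move) or L (a loss). A position with no legal move is L; any other position is W exactly when some move reaches an L, and L when every move reaches a W.
n=0: no move → L
n=1: W (go to 0, an L position)
n=2: W (go to 0, an L position)
n=3: W (go to 0, an L position)
n=4: L (options 2(W), 3(W) are all W)
n=5: W (go to 0, an L position)
n=6: W (go to 4, an L position)
n=7: W (go to 0, an L position)
n=8: L (options 6(W), 7(W) are all W)
The starting position 8 is L: whatever Player 1 does, the opponent receives a W position.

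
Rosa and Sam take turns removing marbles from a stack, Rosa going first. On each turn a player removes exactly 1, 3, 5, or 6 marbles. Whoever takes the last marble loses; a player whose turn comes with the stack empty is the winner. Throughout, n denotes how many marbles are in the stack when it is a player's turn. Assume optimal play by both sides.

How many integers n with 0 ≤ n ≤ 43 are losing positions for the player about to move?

12

Positions with no move are W. A position that does have a move is losing for the player to move precisely when every available move leads to a winning position for the opponent. Fill in the labels:
n=0: no move; the opponent has just taken the last marble and therefore loses → W
n=1: →0(W) only, which is W, so L
n=2: →1(L), so W
n=3: →2(W), 0(W) — all W, so L
n=4: →3(L), so W
n=5: →4(W), 2(W), 0(W) — all W, so L
n=6: →5(L), so W
n=7: →1(L), so W
n=8: →5(L), so W
n=9: →3(L), so W
n=10: →5(L), so W
n=11: →5(L), so W
n=12: →11(W), 9(W), 7(W), 6(W) — all W, so L
n=13: →12(L), so W
n=14: →13(W), 11(W), 9(W), 8(W) — all W, so L
n=15: →14(L), so W
n=16: →15(W), 13(W), 11(W), 10(W) — all W, so L
n=17: →16(L), so W
n=18: →12(L), so W
n=19: →16(L), so W
n=20: →14(L), so W
n=21: →16(L), so W
n=22: →16(L), so W
n=23: →22(W), 20(W), 18(W), 17(W) — all W, so L
n=24: →23(L), so W
n=25: →24(W), 22(W), 20(W), 19(W) — all W, so L
n=26: →25(L), so W
n=27: →26(W), 24(W), 22(W), 21(W) — all W, so L
n=28: →27(L), so W
n=29: →23(L), so W
n=30: →27(L), so W
n=31: →25(L), so W
n=32: →27(L), so W
n=33: →27(L), so W
n=34: →33(W), 31(W), 29(W), 28(W) — all W, so L
n=35: →34(L), so W
n=36: →35(W), 33(W), 31(W), 30(W) — all W, so L
n=37: →36(L), so W
n=38: →37(W), 35(W), 33(W), 32(W) — all W, so L
n=39: →38(L), so W
n=40: →34(L), so W
n=41: →38(L), so W
n=42: →36(L), so W
n=43: →38(L), so W
L entries with 0 ≤ n ≤ 43: n = 1, 3, 5, 12, 14, 16, 23, 25, 27, 34, 36, 38; that makes 12.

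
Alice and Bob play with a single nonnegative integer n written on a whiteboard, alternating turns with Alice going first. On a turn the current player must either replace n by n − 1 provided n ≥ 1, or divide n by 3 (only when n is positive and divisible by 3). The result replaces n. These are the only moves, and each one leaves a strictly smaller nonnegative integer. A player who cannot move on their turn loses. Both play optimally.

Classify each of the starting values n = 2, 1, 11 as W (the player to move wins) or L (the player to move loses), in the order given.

2: L, 1: W, 11: L

Work bottom-up. With no move the player to move loses. Otherwise the position is W if at least one move leads to an L position for the opponent, and L if every move leads to a W.
n=0: no move → L
n=1: W (go to 0, an L position)
n=2: L (sole option 1(W) is W)
n=3: W (go to 2, an L position)
n=4: L (sole option 3(W) is W)
n=5: W (go to 4, an L position)
n=6: W (go to 2, an L position)
n=7: L (sole option 6(W) is W)
n=8: W (go to 7, an L position)
n=9: L (options 3(W), 8(W) are all W)
n=10: W (go to 9, an L position)
n=11: L (sole option 10(W) is W)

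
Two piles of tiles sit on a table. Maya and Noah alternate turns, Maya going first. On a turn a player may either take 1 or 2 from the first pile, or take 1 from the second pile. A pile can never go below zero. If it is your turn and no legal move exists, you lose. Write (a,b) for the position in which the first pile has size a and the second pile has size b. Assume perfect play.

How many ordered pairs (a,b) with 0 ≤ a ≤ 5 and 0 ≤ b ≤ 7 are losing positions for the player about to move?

Positions with no move are L. A position that does have a move is losing for the player to move precisely when every available move leads to a winning position for the opponent. Fill in the labels:
Every move lowers a or b (never raises either), so fill the grid row by row in increasing a, and left to right within a row: each cell's successors are then already labelled.
      b=0  b=1  b=2  b=3  b=4  b=5  b=6  b=7
a=0:    L    W    L    W    L    W    L    W
a=1:    W    L    W    L    W    L    W    L
a=2:    W    W    W    W    W    W    W    W
a=3:    L    W    L    W    L    W    L    W
a=4:    W    L    W    L    W    L    W    L
a=5:    W    W    W    W    W    W    W    W
Cells with no legal move (terminal, hence L): (0,0).
The remaining L cells, each justified by listing all of its moves:
(0,2): the only move is to (0,1)(W), a W ⇒ L
(0,4): the only move is to (0,3)(W), a W ⇒ L
(0,6): the only move is to (0,5)(W), a W ⇒ L
(1,1): moves to (0,1)(W), (1,0)(W); every one is W ⇒ L
(1,3): moves to (0,3)(W), (1,2)(W); every one is W ⇒ L
(1,5): moves to (0,5)(W), (1,4)(W); every one is W ⇒ L
(1,7): moves to (0,7)(W), (1,6)(W); every one is W ⇒ L
(3,0): moves to (2,0)(W), (1,0)(W); every one is W ⇒ L
(3,2): moves to (2,2)(W), (1,2)(W), (3,1)(W); every one is W ⇒ L
(3,4): moves to (2,4)(W), (1,4)(W), (3,3)(W); every one is W ⇒ L
(3,6): moves to (2,6)(W), (1,6)(W), (3,5)(W); every one is W ⇒ L
(4,1): moves to (3,1)(W), (2,1)(W), (4,0)(W); every one is W ⇒ L
(4,3): moves to (3,3)(W), (2,3)(W), (4,2)(W); every one is W ⇒ L
(4,5): moves to (3,5)(W), (2,5)(W), (4,4)(W); every one is W ⇒ L
(4,7): moves to (3,7)(W), (2,7)(W), (4,6)(W); every one is W ⇒ L
Every other cell has at least one move into one of the L cells above, so it is W.
L cells per row: a=0: 4, a=1: 4, a=2: 0, a=3: 4, a=4: 4, a=5: 0; total 16.

16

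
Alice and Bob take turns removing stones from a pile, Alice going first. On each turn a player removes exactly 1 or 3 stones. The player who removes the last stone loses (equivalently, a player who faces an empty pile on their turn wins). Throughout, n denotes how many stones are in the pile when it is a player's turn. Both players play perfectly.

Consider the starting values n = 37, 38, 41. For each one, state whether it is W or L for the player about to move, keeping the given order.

Classify positions by backward induction: terminal positions (no move available) are W. From any other position, the mover wins iff some move reaches an L.
n=0: no move; the opponent has just taken the last stone and therefore loses → W
n=1: only reaches 0(W), which is W → L
n=2: reaches L-position 1 → W
n=3: only reaches 2(W), 0(W), all W → L
n=4: reaches L-position 3 → W
n=5: only reaches 4(W), 2(W), all W → L
n=6: reaches L-position 5 → W
n=7: only reaches 6(W), 4(W), all W → L
n=8: reaches L-position 7 → W
n=9: only reaches 8(W), 6(W), all W → L
n=10: reaches L-position 9 → W
n=11: only reaches 10(W), 8(W), all W → L
n=12: reaches L-position 11 → W
n=13: only reaches 12(W), 10(W), all W → L
n=14: reaches L-position 13 → W
n=15: only reaches 14(W), 12(W), all W → L
n=16: reaches L-position 15 → W
n=17: only reaches 16(W), 14(W), all W → L
n=18: reaches L-position 17 → W
n=19: only reaches 18(W), 16(W), all W → L
n=20: reaches L-position 19 → W
n=21: only reaches 20(W), 18(W), all W → L
n=22: reaches L-position 21 → W
n=23: only reaches 22(W), 20(W), all W → L
n=24: reaches L-position 23 → W
n=25: only reaches 24(W), 22(W), all W → L
n=26: reaches L-position 25 → W
n=27: only reaches 26(W), 24(W), all W → L
n=28: reaches L-position 27 → W
n=29: only reaches 28(W), 26(W), all W → L
n=30: reaches L-position 29 → W
n=31: only reaches 30(W), 28(W), all W → L
n=32: reaches L-position 31 → W
n=33: only reaches 32(W), 30(W), all W → L
n=34: reaches L-position 33 → W
n=35: only reaches 34(W), 32(W), all W → L
n=36: reaches L-position 35 → W
n=37: only reaches 36(W), 34(W), all W → L
n=38: reaches L-position 37 → W
n=39: only reaches 38(W), 36(W), all W → L
n=40: reaches L-position 39 → W
n=41: only reaches 40(W), 38(W), all W → L

37: L, 38: W, 41: L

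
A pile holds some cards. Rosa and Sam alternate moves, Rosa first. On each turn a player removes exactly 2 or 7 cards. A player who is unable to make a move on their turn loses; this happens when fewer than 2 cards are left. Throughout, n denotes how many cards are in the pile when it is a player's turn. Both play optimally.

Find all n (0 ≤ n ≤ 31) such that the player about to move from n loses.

Compute win/loss labels from the base case upward. A position with no move is L. Any other position is W if it can reach an L in one move, else L.
n=0: no move → L
n=1: no move → L
n=2: →0(L), so W
n=3: →1(L), so W
n=4: →2(W) only, which is W, so L
n=5: →3(W) only, which is W, so L
n=6: →4(L), so W
n=7: →5(L), so W
n=8: →1(L), so W
n=9: →7(W), 2(W) — all W, so L
n=10: →8(W), 3(W) — all W, so L
n=11: →9(L), so W
n=12: →10(L), so W
n=13: →11(W), 6(W) — all W, so L
n=14: →12(W), 7(W) — all W, so L
n=15: →13(L), so W
n=16: →14(L), so W
n=17: →10(L), so W
n=18: →16(W), 11(W) — all W, so L
n=19: →17(W), 12(W) — all W, so L
n=20: →18(L), so W
n=21: →19(L), so W
n=22: →20(W), 15(W) — all W, so L
n=23: →21(W), 16(W) — all W, so L
n=24: →22(L), so W
n=25: →23(L), so W
n=26: →19(L), so W
n=27: →25(W), 20(W) — all W, so L
n=28: →26(W), 21(W) — all W, so L
n=29: →27(L), so W
n=30: →28(L), so W
n=31: →29(W), 24(W) — all W, so L
Reading off the rows marked L gives the requested list; there are 15 such values of n.

0, 1, 4, 5, 9, 10, 13, 14, 18, 19, 22, 23, 27, 28, 31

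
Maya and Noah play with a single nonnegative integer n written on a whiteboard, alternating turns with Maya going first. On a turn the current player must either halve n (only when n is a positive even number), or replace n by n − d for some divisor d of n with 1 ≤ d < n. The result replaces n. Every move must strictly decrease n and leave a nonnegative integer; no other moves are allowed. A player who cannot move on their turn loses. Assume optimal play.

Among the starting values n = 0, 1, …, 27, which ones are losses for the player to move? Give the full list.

0, 1, 3, 5, 7, 9, 11, 13, 15, 17, 19, 21, 23, 25, 27

Build the W/L table. Terminal = L. A non-terminal position is W if it has a move to some L; otherwise it is L.
n=0: no move → L
n=1: no move → L
n=2: can move to 1, which is L ⇒ W
n=3: the only move is to 2(W), a W ⇒ L
n=4: can move to 3, which is L ⇒ W
n=5: the only move is to 4(W), a W ⇒ L
n=6: can move to 3, which is L ⇒ W
n=7: the only move is to 6(W), a W ⇒ L
n=8: can move to 7, which is L ⇒ W
n=9: moves to 6(W), 8(W); every one is W ⇒ L
n=10: can move to 5, which is L ⇒ W
n=11: the only move is to 10(W), a W ⇒ L
n=12: can move to 9, which is L ⇒ W
n=13: the only move is to 12(W), a W ⇒ L
n=14: can move to 7, which is L ⇒ W
n=15: moves to 10(W), 12(W), 14(W); every one is W ⇒ L
n=16: can move to 15, which is L ⇒ W
n=17: the only move is to 16(W), a W ⇒ L
n=18: can move to 9, which is L ⇒ W
n=19: the only move is to 18(W), a W ⇒ L
n=20: can move to 15, which is L ⇒ W
n=21: moves to 14(W), 18(W), 20(W); every one is W ⇒ L
n=22: can move to 11, which is L ⇒ W
n=23: the only move is to 22(W), a W ⇒ L
n=24: can move to 21, which is L ⇒ W
n=25: moves to 20(W), 24(W); every one is W ⇒ L
n=26: can move to 13, which is L ⇒ W
n=27: moves to 18(W), 24(W), 26(W); every one is W ⇒ L
Reading off the rows marked L gives the requested list; there are 15 such values of n.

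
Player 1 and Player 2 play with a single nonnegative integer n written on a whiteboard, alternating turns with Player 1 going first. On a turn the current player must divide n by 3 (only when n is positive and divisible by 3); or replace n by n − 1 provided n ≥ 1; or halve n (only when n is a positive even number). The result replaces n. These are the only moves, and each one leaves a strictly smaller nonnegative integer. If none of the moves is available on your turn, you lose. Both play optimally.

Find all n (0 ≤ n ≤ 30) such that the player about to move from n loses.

Classify positions by backward induction: terminal positions (no move available) are L. From any other position, the mover wins iff some move reaches an L.
n=0: no move → L
n=1: →0(L), so W
n=2: →1(W) only, which is W, so L
n=3: →2(L), so W
n=4: →2(L), so W
n=5: →4(W) only, which is W, so L
n=6: →2(L), so W
n=7: →6(W) only, which is W, so L
n=8: →7(L), so W
n=9: →3(W), 8(W) — all W, so L
n=10: →5(L), so W
n=11: →10(W) only, which is W, so L
n=12: →11(L), so W
n=13: →12(W) only, which is W, so L
n=14: →7(L), so W
n=15: →5(L), so W
n=16: →8(W), 15(W) — all W, so L
n=17: →16(L), so W
n=18: →9(L), so W
n=19: →18(W) only, which is W, so L
n=20: →19(L), so W
n=21: →7(L), so W
n=22: →11(L), so W
n=23: →22(W) only, which is W, so L
n=24: →23(L), so W
n=25: →24(W) only, which is W, so L
n=26: →13(L), so W
n=27: →9(L), so W
n=28: →14(W), 27(W) — all W, so L
n=29: →28(L), so W
n=30: →10(W), 15(W), 29(W) — all W, so L
Reading off the rows marked L gives the requested list; there are 13 such values of n.

0, 2, 5, 7, 9, 11, 13, 16, 19, 23, 25, 28, 30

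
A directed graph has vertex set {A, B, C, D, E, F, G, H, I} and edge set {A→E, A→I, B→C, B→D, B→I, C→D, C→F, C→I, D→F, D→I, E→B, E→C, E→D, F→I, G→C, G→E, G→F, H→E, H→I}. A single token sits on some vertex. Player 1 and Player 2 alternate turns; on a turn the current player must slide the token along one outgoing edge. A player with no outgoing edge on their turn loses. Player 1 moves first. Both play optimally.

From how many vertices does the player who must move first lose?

2

Compute win/loss labels from the base case upward. A position with no move is L. Any other position is W if it can reach an L in one move, else L.
Every edge goes from a vertex to one that appears earlier in the order I, F, D, C, B, E, G, A, H, so processing vertices in that order labels each vertex after all of its successors.
I: no outgoing edge → L
F: →I(L), so W
D: →I(L), so W
C: →I(L), so W
B: →I(L), so W
E: →B(W), C(W), D(W) — all W, so L
G: →E(L), so W
A: →E(L), so W
H: →E(L), so W
The L vertices are E, I; that is 2 in all.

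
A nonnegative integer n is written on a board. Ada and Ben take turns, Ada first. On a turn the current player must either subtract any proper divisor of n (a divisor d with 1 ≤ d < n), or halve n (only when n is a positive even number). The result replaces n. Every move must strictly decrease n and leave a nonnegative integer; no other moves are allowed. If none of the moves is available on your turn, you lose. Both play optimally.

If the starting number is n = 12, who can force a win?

Ada wins.

Compute win/loss labels from the base case upward. A position with no move is L. Any other position is W if it can reach an L in one move, else L.
n=0: no move → L
n=1: no move → L
n=2: W (go to 1, an L position)
n=3: L (sole option 2(W) is W)
n=4: W (go to 3, an L position)
n=5: L (sole option 4(W) is W)
n=6: W (go to 3, an L position)
n=7: L (sole option 6(W) is W)
n=8: W (go to 7, an L position)
n=9: L (options 6(W), 8(W) are all W)
n=10: W (go to 5, an L position)
n=11: L (sole option 10(W) is W)
n=12: W (go to 9, an L position)
From 12 Ada can move to 9, reaching an L position.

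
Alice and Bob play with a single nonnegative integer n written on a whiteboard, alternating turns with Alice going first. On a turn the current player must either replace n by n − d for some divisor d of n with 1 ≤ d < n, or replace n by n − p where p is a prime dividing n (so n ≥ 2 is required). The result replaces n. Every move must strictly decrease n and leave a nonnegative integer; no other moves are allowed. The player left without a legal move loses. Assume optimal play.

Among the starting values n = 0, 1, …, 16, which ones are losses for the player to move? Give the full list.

0, 1, 4, 9, 14

Classify positions by backward induction: terminal positions (no move available) are L. From any other position, the mover wins iff some move reaches an L.
n=0: no move → L
n=1: no move → L
n=2: →0(L), so W
n=3: →0(L), so W
n=4: →2(W), 3(W) — all W, so L
n=5: →0(L), so W
n=6: →4(L), so W
n=7: →0(L), so W
n=8: →4(L), so W
n=9: →6(W), 8(W) — all W, so L
n=10: →9(L), so W
n=11: →0(L), so W
n=12: →9(L), so W
n=13: →0(L), so W
n=14: →7(W), 12(W), 13(W) — all W, so L
n=15: →14(L), so W
n=16: →14(L), so W
Reading off the rows marked L gives the requested list; there are 5 such values of n.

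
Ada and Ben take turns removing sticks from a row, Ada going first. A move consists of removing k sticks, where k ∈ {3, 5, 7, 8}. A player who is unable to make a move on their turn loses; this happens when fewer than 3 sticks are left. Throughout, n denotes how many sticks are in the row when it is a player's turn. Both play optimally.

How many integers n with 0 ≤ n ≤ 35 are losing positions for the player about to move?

Use the standard recursion: the mover loses at a terminal position; elsewhere, the mover wins exactly when some move hands the opponent an L position.
n=0: no move → L
n=1: no move → L
n=2: no move → L
n=3: can move to 0, which is L ⇒ W
n=4: can move to 1, which is L ⇒ W
n=5: can move to 2, which is L ⇒ W
n=6: can move to 1, which is L ⇒ W
n=7: can move to 2, which is L ⇒ W
n=8: can move to 1, which is L ⇒ W
n=9: can move to 2, which is L ⇒ W
n=10: can move to 2, which is L ⇒ W
n=11: moves to 8(W), 6(W), 4(W), 3(W); every one is W ⇒ L
n=12: moves to 9(W), 7(W), 5(W), 4(W); every one is W ⇒ L
n=13: moves to 10(W), 8(W), 6(W), 5(W); every one is W ⇒ L
n=14: can move to 11, which is L ⇒ W
n=15: can move to 12, which is L ⇒ W
n=16: can move to 13, which is L ⇒ W
n=17: can move to 12, which is L ⇒ W
n=18: can move to 13, which is L ⇒ W
n=19: can move to 12, which is L ⇒ W
n=20: can move to 13, which is L ⇒ W
n=21: can move to 13, which is L ⇒ W
n=22: moves to 19(W), 17(W), 15(W), 14(W); every one is W ⇒ L
n=23: moves to 20(W), 18(W), 16(W), 15(W); every one is W ⇒ L
n=24: moves to 21(W), 19(W), 17(W), 16(W); every one is W ⇒ L
n=25: can move to 22, which is L ⇒ W
n=26: can move to 23, which is L ⇒ W
n=27: can move to 24, which is L ⇒ W
n=28: can move to 23, which is L ⇒ W
n=29: can move to 24, which is L ⇒ W
n=30: can move to 23, which is L ⇒ W
n=31: can move to 24, which is L ⇒ W
n=32: can move to 24, which is L ⇒ W
n=33: moves to 30(W), 28(W), 26(W), 25(W); every one is W ⇒ L
n=34: moves to 31(W), 29(W), 27(W), 26(W); every one is W ⇒ L
n=35: moves to 32(W), 30(W), 28(W), 27(W); every one is W ⇒ L
L entries with 0 ≤ n ≤ 35: n = 0, 1, 2, 11, 12, 13, 22, 23, 24, 33, 34, 35; that makes 12.

12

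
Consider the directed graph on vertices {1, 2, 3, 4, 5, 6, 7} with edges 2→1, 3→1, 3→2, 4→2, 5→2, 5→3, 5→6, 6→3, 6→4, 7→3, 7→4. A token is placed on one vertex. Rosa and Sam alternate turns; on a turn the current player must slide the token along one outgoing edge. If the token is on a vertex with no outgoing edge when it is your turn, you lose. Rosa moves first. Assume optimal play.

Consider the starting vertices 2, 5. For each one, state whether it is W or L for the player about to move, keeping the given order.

2: W, 5: L

Positions with no move are L. A position that does have a move is losing for the player to move precisely when every available move leads to a winning position for the opponent. Fill in the labels:
Every edge goes from a vertex to one that appears earlier in the order 1, 2, 3, 4, 6, 5, 7, so processing vertices in that order labels each vertex after all of its successors.
1: no outgoing edge → L
2: can move to 1, which is L ⇒ W
3: can move to 1, which is L ⇒ W
4: the only move is to 2(W), a W ⇒ L
6: can move to 4, which is L ⇒ W
5: moves to 6(W), 3(W), 2(W); every one is W ⇒ L
7: can move to 4, which is L ⇒ W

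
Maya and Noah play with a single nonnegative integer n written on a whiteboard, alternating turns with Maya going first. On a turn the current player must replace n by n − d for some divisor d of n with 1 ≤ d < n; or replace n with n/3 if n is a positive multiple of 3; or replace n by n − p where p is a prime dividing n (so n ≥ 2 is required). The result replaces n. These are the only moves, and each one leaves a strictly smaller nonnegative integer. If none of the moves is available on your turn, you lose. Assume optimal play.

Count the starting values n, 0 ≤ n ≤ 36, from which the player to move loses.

Classify positions by backward induction: terminal positions (no move available) are L. From any other position, the mover wins iff some move reaches an L.
n=0: no move → L
n=1: no move → L
n=2: W (go to 0, an L position)
n=3: W (go to 0, an L position)
n=4: L (options 2(W), 3(W) are all W)
n=5: W (go to 0, an L position)
n=6: W (go to 4, an L position)
n=7: W (go to 0, an L position)
n=8: W (go to 4, an L position)
n=9: L (options 3(W), 6(W), 8(W) are all W)
n=10: W (go to 9, an L position)
n=11: W (go to 0, an L position)
n=12: W (go to 4, an L position)
n=13: W (go to 0, an L position)
n=14: L (options 7(W), 12(W), 13(W) are all W)
n=15: W (go to 14, an L position)
n=16: W (go to 14, an L position)
n=17: W (go to 0, an L position)
n=18: W (go to 9, an L position)
n=19: W (go to 0, an L position)
n=20: L (options 10(W), 15(W), 16(W), 18(W), 19(W) are all W)
n=21: W (go to 14, an L position)
n=22: W (go to 20, an L position)
n=23: W (go to 0, an L position)
n=24: W (go to 20, an L position)
n=25: W (go to 20, an L position)
n=26: L (options 13(W), 24(W), 25(W) are all W)
n=27: W (go to 9, an L position)
n=28: W (go to 14, an L position)
n=29: W (go to 0, an L position)
n=30: W (go to 20, an L position)
n=31: W (go to 0, an L position)
n=32: L (options 16(W), 24(W), 28(W), 30(W), 31(W) are all W)
n=33: W (go to 32, an L position)
n=34: W (go to 32, an L position)
n=35: L (options 28(W), 30(W), 34(W) are all W)
n=36: W (go to 32, an L position)
L entries with 0 ≤ n ≤ 36: n = 0, 1, 4, 9, 14, 20, 26, 32, 35; that makes 9.

9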